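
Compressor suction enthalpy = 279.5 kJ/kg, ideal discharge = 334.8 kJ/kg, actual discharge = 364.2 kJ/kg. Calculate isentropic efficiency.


dh_ideal = 334.8 - 279.5 = 55.3 kJ/kg
dh_actual = 364.2 - 279.5 = 84.7 kJ/kg
eta_s = dh_ideal / dh_actual = 55.3 / 84.7
eta_s = 0.6529

0.6529


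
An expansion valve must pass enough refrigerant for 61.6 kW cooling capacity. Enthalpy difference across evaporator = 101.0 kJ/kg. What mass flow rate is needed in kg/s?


m_dot = Q / dh
m_dot = 61.6 / 101.0
m_dot = 0.6099 kg/s

0.6099


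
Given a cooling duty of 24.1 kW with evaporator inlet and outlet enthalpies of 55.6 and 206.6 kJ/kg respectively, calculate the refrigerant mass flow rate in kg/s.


dh = 206.6 - 55.6 = 151.0 kJ/kg
m_dot = Q / dh = 24.1 / 151.0 = 0.1596 kg/s

0.1596


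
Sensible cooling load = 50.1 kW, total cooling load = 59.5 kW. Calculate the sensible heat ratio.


SHR = Q_sensible / Q_total
SHR = 50.1 / 59.5
SHR = 0.842

0.842


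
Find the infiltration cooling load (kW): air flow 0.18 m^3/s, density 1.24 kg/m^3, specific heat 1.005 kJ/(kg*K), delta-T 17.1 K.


Q = V_dot * rho * cp * dT
Q = 0.18 * 1.24 * 1.005 * 17.1
Q = 3.836 kW

3.836


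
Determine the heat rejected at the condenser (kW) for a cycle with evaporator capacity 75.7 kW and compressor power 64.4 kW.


Q_cond = Q_evap + W
Q_cond = 75.7 + 64.4
Q_cond = 140.1 kW

140.1


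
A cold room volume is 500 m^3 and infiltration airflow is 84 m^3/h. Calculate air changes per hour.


ACH = flow / volume
ACH = 84 / 500
ACH = 0.168

0.168


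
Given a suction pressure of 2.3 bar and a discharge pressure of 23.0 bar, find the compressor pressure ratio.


PR = P_high / P_low
PR = 23.0 / 2.3
PR = 10.0

10.0


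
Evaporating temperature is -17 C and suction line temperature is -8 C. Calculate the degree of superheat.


Superheat = T_suction - T_evap
Superheat = -8 - (-17)
Superheat = 9 K

9


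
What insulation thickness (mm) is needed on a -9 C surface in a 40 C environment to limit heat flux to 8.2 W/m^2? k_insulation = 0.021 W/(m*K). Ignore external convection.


dT = 40 - (-9) = 49 K
thickness = k * dT / q_max * 1000
thickness = 0.021 * 49 / 8.2 * 1000
thickness = 125.5 mm

125.5


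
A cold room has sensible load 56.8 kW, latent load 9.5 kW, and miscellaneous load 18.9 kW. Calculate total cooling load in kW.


Q_total = Q_s + Q_l + Q_misc
Q_total = 56.8 + 9.5 + 18.9
Q_total = 85.2 kW

85.2


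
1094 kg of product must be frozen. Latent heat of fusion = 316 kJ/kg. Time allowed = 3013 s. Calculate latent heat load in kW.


Q_lat = m * h_fg / t
Q_lat = 1094 * 316 / 3013
Q_lat = 114.74 kW

114.74


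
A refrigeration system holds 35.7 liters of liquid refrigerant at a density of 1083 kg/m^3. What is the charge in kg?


Charge = V * rho / 1000
Charge = 35.7 * 1083 / 1000
Charge = 38.66 kg

38.66


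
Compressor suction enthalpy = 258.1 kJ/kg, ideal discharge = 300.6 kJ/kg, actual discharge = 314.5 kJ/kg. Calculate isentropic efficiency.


dh_ideal = 300.6 - 258.1 = 42.5 kJ/kg
dh_actual = 314.5 - 258.1 = 56.4 kJ/kg
eta_s = dh_ideal / dh_actual = 42.5 / 56.4
eta_s = 0.7535

0.7535


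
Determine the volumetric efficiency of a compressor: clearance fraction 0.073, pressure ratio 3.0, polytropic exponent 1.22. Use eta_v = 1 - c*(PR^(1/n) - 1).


PR^(1/n) = 3.0^(1/1.22) = 2.46083784
eta_v = 1 - 0.073 * (2.46083784 - 1)
eta_v = 0.8934

0.8934


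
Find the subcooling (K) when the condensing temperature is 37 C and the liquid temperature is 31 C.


Subcooling = T_cond - T_liquid
Subcooling = 37 - 31
Subcooling = 6 K

6


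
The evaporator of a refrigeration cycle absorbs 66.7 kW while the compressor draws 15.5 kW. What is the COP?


COP = Q_evap / W
COP = 66.7 / 15.5
COP = 4.303

4.303


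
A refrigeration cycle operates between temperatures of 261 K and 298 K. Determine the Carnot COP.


dT = 298 - 261 = 37 K
COP_carnot = T_cold / dT = 261 / 37
COP_carnot = 7.054

7.054


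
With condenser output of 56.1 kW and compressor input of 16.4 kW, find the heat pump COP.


COP_hp = Q_cond / W
COP_hp = 56.1 / 16.4
COP_hp = 3.421

3.421


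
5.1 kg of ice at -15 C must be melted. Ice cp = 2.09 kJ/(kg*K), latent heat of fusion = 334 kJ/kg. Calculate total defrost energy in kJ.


Sensible heat = cp * dT = 2.09 * 15 = 31.35 kJ/kg
Total per kg = 31.35 + 334 = 365.35 kJ/kg
Q = m * total = 5.1 * 365.35
Q = 1863.3 kJ

1863.3


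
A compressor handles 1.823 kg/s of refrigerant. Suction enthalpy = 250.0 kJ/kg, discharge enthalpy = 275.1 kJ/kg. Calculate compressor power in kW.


dh = 275.1 - 250.0 = 25.1 kJ/kg
W = m_dot * dh = 1.823 * 25.1 = 45.76 kW

45.76


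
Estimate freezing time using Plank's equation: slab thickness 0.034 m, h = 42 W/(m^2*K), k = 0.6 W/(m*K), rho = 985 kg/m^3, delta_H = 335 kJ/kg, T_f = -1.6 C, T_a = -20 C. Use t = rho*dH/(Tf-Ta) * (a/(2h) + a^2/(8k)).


dT = -1.6 - (-20) = 18.4 K
term1 = a/(2h) = 0.034/(2*42) = 0.0004047619048
term2 = a^2/(8k) = 0.034^2/(8*0.6) = 0.0002408333333
t = rho*dH*1000/dT * (term1 + term2)
t = 985*335*1000/18.4 * (0.0004047619048 + 0.0002408333333)
t = 11578 s

11578


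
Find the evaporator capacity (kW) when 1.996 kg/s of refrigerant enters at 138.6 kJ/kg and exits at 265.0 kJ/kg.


dh = 265.0 - 138.6 = 126.4 kJ/kg
Q_evap = m_dot * dh = 1.996 * 126.4
Q_evap = 252.29 kW

252.29


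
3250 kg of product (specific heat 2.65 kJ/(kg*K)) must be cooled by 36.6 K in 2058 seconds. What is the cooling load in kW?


Q = m * cp * dT / t
Q = 3250 * 2.65 * 36.6 / 2058
Q = 153.167 kW

153.167


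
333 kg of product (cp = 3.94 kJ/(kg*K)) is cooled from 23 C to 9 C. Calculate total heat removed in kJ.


dT = 23 - (9) = 14 K
Q = m * cp * dT = 333 * 3.94 * 14
Q = 18368 kJ

18368


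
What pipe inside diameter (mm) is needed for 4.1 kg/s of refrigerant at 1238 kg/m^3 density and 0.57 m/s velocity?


A = m_dot / (rho * v) = 4.1 / (1238 * 0.57) = 0.005810163535 m^2
d = sqrt(4*A/pi) * 1000
d = 86.0 mm

86.0


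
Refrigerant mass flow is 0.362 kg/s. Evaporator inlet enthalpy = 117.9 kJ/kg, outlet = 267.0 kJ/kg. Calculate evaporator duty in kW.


dh = 267.0 - 117.9 = 149.1 kJ/kg
Q_evap = m_dot * dh = 0.362 * 149.1
Q_evap = 53.97 kW

53.97


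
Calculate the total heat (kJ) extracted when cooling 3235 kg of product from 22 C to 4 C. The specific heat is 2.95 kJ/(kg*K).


dT = 22 - (4) = 18 K
Q = m * cp * dT = 3235 * 2.95 * 18
Q = 171779 kJ

171779


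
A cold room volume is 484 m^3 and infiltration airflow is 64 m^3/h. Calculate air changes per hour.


ACH = flow / volume
ACH = 64 / 484
ACH = 0.132

0.132


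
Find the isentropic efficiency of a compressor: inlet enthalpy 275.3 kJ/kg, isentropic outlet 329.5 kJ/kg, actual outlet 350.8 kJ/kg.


dh_ideal = 329.5 - 275.3 = 54.2 kJ/kg
dh_actual = 350.8 - 275.3 = 75.5 kJ/kg
eta_s = dh_ideal / dh_actual = 54.2 / 75.5
eta_s = 0.7179

0.7179


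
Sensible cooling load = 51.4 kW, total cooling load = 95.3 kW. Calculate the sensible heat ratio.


SHR = Q_sensible / Q_total
SHR = 51.4 / 95.3
SHR = 0.539

0.539


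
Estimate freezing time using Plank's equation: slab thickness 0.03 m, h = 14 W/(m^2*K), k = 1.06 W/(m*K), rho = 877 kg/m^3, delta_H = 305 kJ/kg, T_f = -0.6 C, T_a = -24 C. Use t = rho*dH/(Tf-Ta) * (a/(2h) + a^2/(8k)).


dT = -0.6 - (-24) = 23.4 K
term1 = a/(2h) = 0.03/(2*14) = 0.001071428571
term2 = a^2/(8k) = 0.03^2/(8*1.06) = 0.0001061320755
t = rho*dH*1000/dT * (term1 + term2)
t = 877*305*1000/23.4 * (0.001071428571 + 0.0001061320755)
t = 13461 s

13461


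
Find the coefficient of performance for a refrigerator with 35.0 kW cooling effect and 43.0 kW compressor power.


COP = Q_evap / W
COP = 35.0 / 43.0
COP = 0.814

0.814


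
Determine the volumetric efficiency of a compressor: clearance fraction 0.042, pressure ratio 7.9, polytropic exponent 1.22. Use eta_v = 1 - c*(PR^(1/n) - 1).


PR^(1/n) = 7.9^(1/1.22) = 5.44201721
eta_v = 1 - 0.042 * (5.44201721 - 1)
eta_v = 0.8134

0.8134


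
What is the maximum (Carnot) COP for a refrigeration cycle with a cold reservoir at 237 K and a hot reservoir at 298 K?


dT = 298 - 237 = 61 K
COP_carnot = T_cold / dT = 237 / 61
COP_carnot = 3.885

3.885


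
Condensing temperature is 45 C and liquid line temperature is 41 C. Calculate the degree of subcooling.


Subcooling = T_cond - T_liquid
Subcooling = 45 - 41
Subcooling = 4 K

4


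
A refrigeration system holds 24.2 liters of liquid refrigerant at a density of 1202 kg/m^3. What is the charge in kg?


Charge = V * rho / 1000
Charge = 24.2 * 1202 / 1000
Charge = 29.09 kg

29.09


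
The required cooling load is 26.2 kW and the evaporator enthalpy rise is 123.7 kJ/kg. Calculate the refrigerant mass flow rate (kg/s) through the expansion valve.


m_dot = Q / dh
m_dot = 26.2 / 123.7
m_dot = 0.2118 kg/s

0.2118


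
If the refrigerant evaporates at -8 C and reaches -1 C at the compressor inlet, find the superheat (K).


Superheat = T_suction - T_evap
Superheat = -1 - (-8)
Superheat = 7 K

7


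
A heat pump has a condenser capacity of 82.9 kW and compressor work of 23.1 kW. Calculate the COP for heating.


COP_hp = Q_cond / W
COP_hp = 82.9 / 23.1
COP_hp = 3.589

3.589


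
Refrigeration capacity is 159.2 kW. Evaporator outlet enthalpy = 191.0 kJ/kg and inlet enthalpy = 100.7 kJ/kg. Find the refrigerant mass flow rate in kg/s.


dh = 191.0 - 100.7 = 90.3 kJ/kg
m_dot = Q / dh = 159.2 / 90.3 = 1.763 kg/s

1.763


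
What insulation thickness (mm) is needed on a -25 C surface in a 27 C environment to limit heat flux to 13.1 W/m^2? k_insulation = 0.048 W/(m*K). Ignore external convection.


dT = 27 - (-25) = 52 K
thickness = k * dT / q_max * 1000
thickness = 0.048 * 52 / 13.1 * 1000
thickness = 190.5 mm

190.5


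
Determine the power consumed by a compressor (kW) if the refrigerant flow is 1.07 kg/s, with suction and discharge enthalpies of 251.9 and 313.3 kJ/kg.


dh = 313.3 - 251.9 = 61.4 kJ/kg
W = m_dot * dh = 1.07 * 61.4 = 65.7 kW

65.7


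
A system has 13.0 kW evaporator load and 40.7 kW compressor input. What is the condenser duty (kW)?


Q_cond = Q_evap + W
Q_cond = 13.0 + 40.7
Q_cond = 53.7 kW

53.7


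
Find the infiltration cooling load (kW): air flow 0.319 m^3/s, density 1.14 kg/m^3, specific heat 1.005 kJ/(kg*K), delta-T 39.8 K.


Q = V_dot * rho * cp * dT
Q = 0.319 * 1.14 * 1.005 * 39.8
Q = 14.546 kW

14.546


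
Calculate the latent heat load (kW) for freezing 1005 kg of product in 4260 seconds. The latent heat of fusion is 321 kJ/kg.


Q_lat = m * h_fg / t
Q_lat = 1005 * 321 / 4260
Q_lat = 75.73 kW

75.73


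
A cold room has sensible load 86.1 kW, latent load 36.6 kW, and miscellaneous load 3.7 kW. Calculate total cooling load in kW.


Q_total = Q_s + Q_l + Q_misc
Q_total = 86.1 + 36.6 + 3.7
Q_total = 126.4 kW

126.4


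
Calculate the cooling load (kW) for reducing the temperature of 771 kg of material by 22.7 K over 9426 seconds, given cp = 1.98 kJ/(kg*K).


Q = m * cp * dT / t
Q = 771 * 1.98 * 22.7 / 9426
Q = 3.676 kW

3.676


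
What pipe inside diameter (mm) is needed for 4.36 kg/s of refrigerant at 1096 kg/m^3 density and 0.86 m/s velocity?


A = m_dot / (rho * v) = 4.36 / (1096 * 0.86) = 0.004625700221 m^2
d = sqrt(4*A/pi) * 1000
d = 76.7 mm

76.7


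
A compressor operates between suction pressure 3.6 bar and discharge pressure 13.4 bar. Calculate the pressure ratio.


PR = P_high / P_low
PR = 13.4 / 3.6
PR = 3.722

3.722


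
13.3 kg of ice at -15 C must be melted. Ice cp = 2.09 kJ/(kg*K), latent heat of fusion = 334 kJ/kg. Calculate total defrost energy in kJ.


Sensible heat = cp * dT = 2.09 * 15 = 31.35 kJ/kg
Total per kg = 31.35 + 334 = 365.35 kJ/kg
Q = m * total = 13.3 * 365.35
Q = 4859.2 kJ

4859.2


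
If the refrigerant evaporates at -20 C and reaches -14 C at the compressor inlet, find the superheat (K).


Superheat = T_suction - T_evap
Superheat = -14 - (-20)
Superheat = 6 K

6


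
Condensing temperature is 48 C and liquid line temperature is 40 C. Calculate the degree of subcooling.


Subcooling = T_cond - T_liquid
Subcooling = 48 - 40
Subcooling = 8 K

8


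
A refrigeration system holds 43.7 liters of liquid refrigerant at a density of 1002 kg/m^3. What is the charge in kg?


Charge = V * rho / 1000
Charge = 43.7 * 1002 / 1000
Charge = 43.79 kg

43.79


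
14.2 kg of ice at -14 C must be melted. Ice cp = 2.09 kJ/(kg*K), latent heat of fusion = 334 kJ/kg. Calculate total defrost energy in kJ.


Sensible heat = cp * dT = 2.09 * 14 = 29.26 kJ/kg
Total per kg = 29.26 + 334 = 363.26 kJ/kg
Q = m * total = 14.2 * 363.26
Q = 5158.3 kJ

5158.3


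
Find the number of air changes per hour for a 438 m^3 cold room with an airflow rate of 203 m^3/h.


ACH = flow / volume
ACH = 203 / 438
ACH = 0.463

0.463


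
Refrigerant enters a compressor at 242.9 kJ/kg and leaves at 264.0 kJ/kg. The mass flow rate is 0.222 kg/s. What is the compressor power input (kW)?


dh = 264.0 - 242.9 = 21.1 kJ/kg
W = m_dot * dh = 0.222 * 21.1 = 4.68 kW

4.68


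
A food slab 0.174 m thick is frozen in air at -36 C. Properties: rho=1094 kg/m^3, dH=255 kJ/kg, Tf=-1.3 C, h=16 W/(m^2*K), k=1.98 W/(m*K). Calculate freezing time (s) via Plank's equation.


dT = -1.3 - (-36) = 34.7 K
term1 = a/(2h) = 0.174/(2*16) = 0.0054375
term2 = a^2/(8k) = 0.174^2/(8*1.98) = 0.001911363636
t = rho*dH*1000/dT * (term1 + term2)
t = 1094*255*1000/34.7 * (0.0054375 + 0.001911363636)
t = 59081 s

59081


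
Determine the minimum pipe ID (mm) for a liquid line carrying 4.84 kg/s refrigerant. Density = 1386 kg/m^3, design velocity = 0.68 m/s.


A = m_dot / (rho * v) = 4.84 / (1386 * 0.68) = 0.005135387488 m^2
d = sqrt(4*A/pi) * 1000
d = 80.9 mm

80.9


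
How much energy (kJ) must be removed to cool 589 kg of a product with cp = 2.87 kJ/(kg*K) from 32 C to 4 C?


dT = 32 - (4) = 28 K
Q = m * cp * dT = 589 * 2.87 * 28
Q = 47332 kJ

47332


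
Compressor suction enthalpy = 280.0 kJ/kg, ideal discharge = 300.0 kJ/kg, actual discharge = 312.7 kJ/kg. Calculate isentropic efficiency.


dh_ideal = 300.0 - 280.0 = 20.0 kJ/kg
dh_actual = 312.7 - 280.0 = 32.7 kJ/kg
eta_s = dh_ideal / dh_actual = 20.0 / 32.7
eta_s = 0.6116

0.6116


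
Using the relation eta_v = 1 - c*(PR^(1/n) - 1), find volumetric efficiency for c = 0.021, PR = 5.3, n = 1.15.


PR^(1/n) = 5.3^(1/1.15) = 4.26388128
eta_v = 1 - 0.021 * (4.26388128 - 1)
eta_v = 0.9315

0.9315


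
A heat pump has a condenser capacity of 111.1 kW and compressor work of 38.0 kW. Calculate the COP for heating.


COP_hp = Q_cond / W
COP_hp = 111.1 / 38.0
COP_hp = 2.924

2.924


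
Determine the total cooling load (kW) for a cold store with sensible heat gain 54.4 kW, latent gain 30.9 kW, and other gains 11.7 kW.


Q_total = Q_s + Q_l + Q_misc
Q_total = 54.4 + 30.9 + 11.7
Q_total = 97.0 kW

97.0


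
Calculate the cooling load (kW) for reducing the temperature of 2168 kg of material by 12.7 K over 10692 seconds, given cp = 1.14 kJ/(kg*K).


Q = m * cp * dT / t
Q = 2168 * 1.14 * 12.7 / 10692
Q = 2.936 kW

2.936


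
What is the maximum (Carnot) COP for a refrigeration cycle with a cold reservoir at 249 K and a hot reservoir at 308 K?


dT = 308 - 249 = 59 K
COP_carnot = T_cold / dT = 249 / 59
COP_carnot = 4.22

4.22


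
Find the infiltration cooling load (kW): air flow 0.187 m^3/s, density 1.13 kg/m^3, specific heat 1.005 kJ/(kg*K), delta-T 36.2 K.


Q = V_dot * rho * cp * dT
Q = 0.187 * 1.13 * 1.005 * 36.2
Q = 7.688 kW

7.688


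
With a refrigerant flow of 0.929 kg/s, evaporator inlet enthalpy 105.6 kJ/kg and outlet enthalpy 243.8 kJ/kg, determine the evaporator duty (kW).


dh = 243.8 - 105.6 = 138.2 kJ/kg
Q_evap = m_dot * dh = 0.929 * 138.2
Q_evap = 128.39 kW

128.39


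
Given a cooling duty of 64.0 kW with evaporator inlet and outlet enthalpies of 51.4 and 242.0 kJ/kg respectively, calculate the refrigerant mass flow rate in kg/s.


dh = 242.0 - 51.4 = 190.6 kJ/kg
m_dot = Q / dh = 64.0 / 190.6 = 0.3358 kg/s

0.3358


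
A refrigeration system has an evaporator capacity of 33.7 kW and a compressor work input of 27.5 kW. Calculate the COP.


COP = Q_evap / W
COP = 33.7 / 27.5
COP = 1.225

1.225


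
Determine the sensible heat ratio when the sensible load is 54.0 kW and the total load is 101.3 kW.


SHR = Q_sensible / Q_total
SHR = 54.0 / 101.3
SHR = 0.533

0.533


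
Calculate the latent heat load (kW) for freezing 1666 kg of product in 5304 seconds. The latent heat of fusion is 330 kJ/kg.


Q_lat = m * h_fg / t
Q_lat = 1666 * 330 / 5304
Q_lat = 103.65 kW

103.65


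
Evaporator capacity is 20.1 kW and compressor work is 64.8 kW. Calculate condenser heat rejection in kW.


Q_cond = Q_evap + W
Q_cond = 20.1 + 64.8
Q_cond = 84.9 kW

84.9


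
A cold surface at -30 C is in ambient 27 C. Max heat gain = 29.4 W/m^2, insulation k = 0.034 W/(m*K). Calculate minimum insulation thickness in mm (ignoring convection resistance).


dT = 27 - (-30) = 57 K
thickness = k * dT / q_max * 1000
thickness = 0.034 * 57 / 29.4 * 1000
thickness = 65.9 mm

65.9


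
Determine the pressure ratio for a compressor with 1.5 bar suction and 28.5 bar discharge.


PR = P_high / P_low
PR = 28.5 / 1.5
PR = 19.0

19.0


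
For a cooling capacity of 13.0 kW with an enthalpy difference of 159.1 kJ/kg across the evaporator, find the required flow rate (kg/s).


m_dot = Q / dh
m_dot = 13.0 / 159.1
m_dot = 0.0817 kg/s

0.0817


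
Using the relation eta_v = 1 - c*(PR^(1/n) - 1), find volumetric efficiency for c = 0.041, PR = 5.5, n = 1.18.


PR^(1/n) = 5.5^(1/1.18) = 4.2405873
eta_v = 1 - 0.041 * (4.2405873 - 1)
eta_v = 0.8671

0.8671


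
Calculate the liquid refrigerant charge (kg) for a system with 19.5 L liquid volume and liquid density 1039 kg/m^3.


Charge = V * rho / 1000
Charge = 19.5 * 1039 / 1000
Charge = 20.26 kg

20.26


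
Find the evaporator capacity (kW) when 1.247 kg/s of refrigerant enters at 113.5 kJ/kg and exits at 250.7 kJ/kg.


dh = 250.7 - 113.5 = 137.2 kJ/kg
Q_evap = m_dot * dh = 1.247 * 137.2
Q_evap = 171.09 kW

171.09


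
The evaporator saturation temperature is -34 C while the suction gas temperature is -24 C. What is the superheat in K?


Superheat = T_suction - T_evap
Superheat = -24 - (-34)
Superheat = 10 K

10


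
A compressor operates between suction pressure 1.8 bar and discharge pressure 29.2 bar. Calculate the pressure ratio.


PR = P_high / P_low
PR = 29.2 / 1.8
PR = 16.222

16.222


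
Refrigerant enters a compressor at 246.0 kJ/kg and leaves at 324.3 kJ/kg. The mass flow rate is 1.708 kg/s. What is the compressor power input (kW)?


dh = 324.3 - 246.0 = 78.3 kJ/kg
W = m_dot * dh = 1.708 * 78.3 = 133.74 kW

133.74


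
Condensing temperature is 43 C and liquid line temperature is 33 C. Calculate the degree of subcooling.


Subcooling = T_cond - T_liquid
Subcooling = 43 - 33
Subcooling = 10 K

10


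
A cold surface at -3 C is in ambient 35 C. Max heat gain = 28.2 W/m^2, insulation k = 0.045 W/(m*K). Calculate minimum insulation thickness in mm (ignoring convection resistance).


dT = 35 - (-3) = 38 K
thickness = k * dT / q_max * 1000
thickness = 0.045 * 38 / 28.2 * 1000
thickness = 60.6 mm

60.6


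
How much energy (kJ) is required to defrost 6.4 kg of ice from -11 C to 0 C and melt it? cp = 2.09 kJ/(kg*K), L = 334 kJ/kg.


Sensible heat = cp * dT = 2.09 * 11 = 22.99 kJ/kg
Total per kg = 22.99 + 334 = 356.99 kJ/kg
Q = m * total = 6.4 * 356.99
Q = 2284.7 kJ

2284.7


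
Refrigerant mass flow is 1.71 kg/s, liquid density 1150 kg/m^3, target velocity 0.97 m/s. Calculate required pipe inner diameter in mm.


A = m_dot / (rho * v) = 1.71 / (1150 * 0.97) = 0.001532944868 m^2
d = sqrt(4*A/pi) * 1000
d = 44.2 mm

44.2


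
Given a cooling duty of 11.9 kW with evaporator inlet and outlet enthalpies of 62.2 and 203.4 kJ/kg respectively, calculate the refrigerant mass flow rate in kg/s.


dh = 203.4 - 62.2 = 141.2 kJ/kg
m_dot = Q / dh = 11.9 / 141.2 = 0.0843 kg/s

0.0843


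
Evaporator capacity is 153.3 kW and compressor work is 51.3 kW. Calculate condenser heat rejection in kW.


Q_cond = Q_evap + W
Q_cond = 153.3 + 51.3
Q_cond = 204.6 kW

204.6


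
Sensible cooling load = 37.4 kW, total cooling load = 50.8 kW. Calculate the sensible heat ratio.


SHR = Q_sensible / Q_total
SHR = 37.4 / 50.8
SHR = 0.736

0.736


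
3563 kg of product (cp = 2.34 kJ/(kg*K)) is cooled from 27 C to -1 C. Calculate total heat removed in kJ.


dT = 27 - (-1) = 28 K
Q = m * cp * dT = 3563 * 2.34 * 28
Q = 233448 kJ

233448


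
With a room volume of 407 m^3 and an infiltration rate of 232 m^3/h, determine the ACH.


ACH = flow / volume
ACH = 232 / 407
ACH = 0.57

0.57


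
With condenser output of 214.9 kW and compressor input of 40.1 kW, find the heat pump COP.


COP_hp = Q_cond / W
COP_hp = 214.9 / 40.1
COP_hp = 5.359

5.359


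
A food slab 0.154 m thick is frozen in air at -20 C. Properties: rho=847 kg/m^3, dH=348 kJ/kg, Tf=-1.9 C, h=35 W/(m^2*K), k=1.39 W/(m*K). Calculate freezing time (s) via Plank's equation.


dT = -1.9 - (-20) = 18.1 K
term1 = a/(2h) = 0.154/(2*35) = 0.0022
term2 = a^2/(8k) = 0.154^2/(8*1.39) = 0.002132733813
t = rho*dH*1000/dT * (term1 + term2)
t = 847*348*1000/18.1 * (0.0022 + 0.002132733813)
t = 70558 s

70558


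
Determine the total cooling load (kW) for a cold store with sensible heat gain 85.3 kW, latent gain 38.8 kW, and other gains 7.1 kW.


Q_total = Q_s + Q_l + Q_misc
Q_total = 85.3 + 38.8 + 7.1
Q_total = 131.2 kW

131.2


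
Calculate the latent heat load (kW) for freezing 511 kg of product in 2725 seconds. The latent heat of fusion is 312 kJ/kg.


Q_lat = m * h_fg / t
Q_lat = 511 * 312 / 2725
Q_lat = 58.51 kW

58.51


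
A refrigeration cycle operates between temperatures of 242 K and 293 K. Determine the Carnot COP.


dT = 293 - 242 = 51 K
COP_carnot = T_cold / dT = 242 / 51
COP_carnot = 4.745

4.745


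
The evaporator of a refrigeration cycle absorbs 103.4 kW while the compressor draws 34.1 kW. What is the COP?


COP = Q_evap / W
COP = 103.4 / 34.1
COP = 3.032

3.032


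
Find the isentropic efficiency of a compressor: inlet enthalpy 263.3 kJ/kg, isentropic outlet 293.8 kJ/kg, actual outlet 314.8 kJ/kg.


dh_ideal = 293.8 - 263.3 = 30.5 kJ/kg
dh_actual = 314.8 - 263.3 = 51.5 kJ/kg
eta_s = dh_ideal / dh_actual = 30.5 / 51.5
eta_s = 0.5922

0.5922


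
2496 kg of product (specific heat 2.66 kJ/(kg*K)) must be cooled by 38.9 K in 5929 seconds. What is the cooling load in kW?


Q = m * cp * dT / t
Q = 2496 * 2.66 * 38.9 / 5929
Q = 43.561 kW

43.561


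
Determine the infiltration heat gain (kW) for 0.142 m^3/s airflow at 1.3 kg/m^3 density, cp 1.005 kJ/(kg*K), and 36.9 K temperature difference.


Q = V_dot * rho * cp * dT
Q = 0.142 * 1.3 * 1.005 * 36.9
Q = 6.846 kW

6.846


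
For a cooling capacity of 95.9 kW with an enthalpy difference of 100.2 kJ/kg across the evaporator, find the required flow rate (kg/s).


m_dot = Q / dh
m_dot = 95.9 / 100.2
m_dot = 0.9571 kg/s

0.9571


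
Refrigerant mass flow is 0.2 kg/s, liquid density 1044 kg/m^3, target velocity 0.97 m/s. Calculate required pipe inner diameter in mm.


A = m_dot / (rho * v) = 0.2 / (1044 * 0.97) = 0.0001974957538 m^2
d = sqrt(4*A/pi) * 1000
d = 15.9 mm

15.9


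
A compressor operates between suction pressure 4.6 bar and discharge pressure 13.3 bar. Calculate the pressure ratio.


PR = P_high / P_low
PR = 13.3 / 4.6
PR = 2.891

2.891


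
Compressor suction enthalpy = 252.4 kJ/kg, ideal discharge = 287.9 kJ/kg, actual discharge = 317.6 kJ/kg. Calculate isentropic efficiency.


dh_ideal = 287.9 - 252.4 = 35.5 kJ/kg
dh_actual = 317.6 - 252.4 = 65.2 kJ/kg
eta_s = dh_ideal / dh_actual = 35.5 / 65.2
eta_s = 0.5445

0.5445


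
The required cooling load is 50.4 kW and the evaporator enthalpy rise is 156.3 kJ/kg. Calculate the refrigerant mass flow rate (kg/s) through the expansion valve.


m_dot = Q / dh
m_dot = 50.4 / 156.3
m_dot = 0.3225 kg/s

0.3225


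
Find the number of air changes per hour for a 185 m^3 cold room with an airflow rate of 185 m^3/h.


ACH = flow / volume
ACH = 185 / 185
ACH = 1.0

1.0


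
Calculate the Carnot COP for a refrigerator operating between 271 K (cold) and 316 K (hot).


dT = 316 - 271 = 45 K
COP_carnot = T_cold / dT = 271 / 45
COP_carnot = 6.022

6.022


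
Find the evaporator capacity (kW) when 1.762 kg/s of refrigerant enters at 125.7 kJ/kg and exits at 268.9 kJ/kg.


dh = 268.9 - 125.7 = 143.2 kJ/kg
Q_evap = m_dot * dh = 1.762 * 143.2
Q_evap = 252.32 kW

252.32


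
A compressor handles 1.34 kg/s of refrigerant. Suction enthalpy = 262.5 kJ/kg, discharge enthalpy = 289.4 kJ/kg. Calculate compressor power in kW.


dh = 289.4 - 262.5 = 26.9 kJ/kg
W = m_dot * dh = 1.34 * 26.9 = 36.05 kW

36.05


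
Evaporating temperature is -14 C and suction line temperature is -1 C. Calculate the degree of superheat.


Superheat = T_suction - T_evap
Superheat = -1 - (-14)
Superheat = 13 K

13


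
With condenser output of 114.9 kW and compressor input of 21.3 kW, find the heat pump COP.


COP_hp = Q_cond / W
COP_hp = 114.9 / 21.3
COP_hp = 5.394

5.394


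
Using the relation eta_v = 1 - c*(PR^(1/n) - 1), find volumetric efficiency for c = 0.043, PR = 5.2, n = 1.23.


PR^(1/n) = 5.2^(1/1.23) = 3.82046776
eta_v = 1 - 0.043 * (3.82046776 - 1)
eta_v = 0.8787

0.8787


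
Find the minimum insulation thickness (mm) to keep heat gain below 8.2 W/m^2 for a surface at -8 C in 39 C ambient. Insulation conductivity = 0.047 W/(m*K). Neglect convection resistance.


dT = 39 - (-8) = 47 K
thickness = k * dT / q_max * 1000
thickness = 0.047 * 47 / 8.2 * 1000
thickness = 269.4 mm

269.4


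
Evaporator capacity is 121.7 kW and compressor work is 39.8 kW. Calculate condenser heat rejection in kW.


Q_cond = Q_evap + W
Q_cond = 121.7 + 39.8
Q_cond = 161.5 kW

161.5


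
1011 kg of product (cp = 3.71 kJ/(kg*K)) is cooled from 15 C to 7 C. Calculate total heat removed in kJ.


dT = 15 - (7) = 8 K
Q = m * cp * dT = 1011 * 3.71 * 8
Q = 30006 kJ

30006


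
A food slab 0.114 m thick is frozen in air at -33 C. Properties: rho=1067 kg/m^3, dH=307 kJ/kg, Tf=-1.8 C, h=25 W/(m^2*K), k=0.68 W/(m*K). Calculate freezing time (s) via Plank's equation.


dT = -1.8 - (-33) = 31.2 K
term1 = a/(2h) = 0.114/(2*25) = 0.00228
term2 = a^2/(8k) = 0.114^2/(8*0.68) = 0.002388970588
t = rho*dH*1000/dT * (term1 + term2)
t = 1067*307*1000/31.2 * (0.00228 + 0.002388970588)
t = 49020 s

49020


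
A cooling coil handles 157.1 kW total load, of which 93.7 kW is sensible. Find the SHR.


SHR = Q_sensible / Q_total
SHR = 93.7 / 157.1
SHR = 0.596

0.596


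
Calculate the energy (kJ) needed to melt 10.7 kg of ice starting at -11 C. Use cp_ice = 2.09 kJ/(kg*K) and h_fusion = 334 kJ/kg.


Sensible heat = cp * dT = 2.09 * 11 = 22.99 kJ/kg
Total per kg = 22.99 + 334 = 356.99 kJ/kg
Q = m * total = 10.7 * 356.99
Q = 3819.8 kJ

3819.8


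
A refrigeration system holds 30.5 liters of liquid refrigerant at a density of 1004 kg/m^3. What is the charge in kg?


Charge = V * rho / 1000
Charge = 30.5 * 1004 / 1000
Charge = 30.62 kg

30.62


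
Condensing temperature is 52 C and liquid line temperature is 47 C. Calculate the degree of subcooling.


Subcooling = T_cond - T_liquid
Subcooling = 52 - 47
Subcooling = 5 K

5


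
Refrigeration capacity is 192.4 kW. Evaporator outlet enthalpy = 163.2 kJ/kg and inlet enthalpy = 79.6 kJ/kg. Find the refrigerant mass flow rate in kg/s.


dh = 163.2 - 79.6 = 83.6 kJ/kg
m_dot = Q / dh = 192.4 / 83.6 = 2.3014 kg/s

2.3014


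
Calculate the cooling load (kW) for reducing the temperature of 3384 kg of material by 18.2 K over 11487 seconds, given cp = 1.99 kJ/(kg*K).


Q = m * cp * dT / t
Q = 3384 * 1.99 * 18.2 / 11487
Q = 10.67 kW

10.67


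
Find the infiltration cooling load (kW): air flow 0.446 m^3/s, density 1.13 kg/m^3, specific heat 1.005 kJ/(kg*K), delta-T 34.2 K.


Q = V_dot * rho * cp * dT
Q = 0.446 * 1.13 * 1.005 * 34.2
Q = 17.322 kW

17.322


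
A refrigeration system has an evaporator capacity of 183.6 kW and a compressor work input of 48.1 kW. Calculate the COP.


COP = Q_evap / W
COP = 183.6 / 48.1
COP = 3.817

3.817


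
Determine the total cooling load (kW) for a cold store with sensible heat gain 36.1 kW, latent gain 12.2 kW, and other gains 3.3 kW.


Q_total = Q_s + Q_l + Q_misc
Q_total = 36.1 + 12.2 + 3.3
Q_total = 51.6 kW

51.6


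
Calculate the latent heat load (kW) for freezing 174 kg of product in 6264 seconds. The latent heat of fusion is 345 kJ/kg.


Q_lat = m * h_fg / t
Q_lat = 174 * 345 / 6264
Q_lat = 9.58 kW

9.58


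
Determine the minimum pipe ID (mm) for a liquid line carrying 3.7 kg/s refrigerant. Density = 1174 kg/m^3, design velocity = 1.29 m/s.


A = m_dot / (rho * v) = 3.7 / (1174 * 1.29) = 0.002443115038 m^2
d = sqrt(4*A/pi) * 1000
d = 55.8 mm

55.8


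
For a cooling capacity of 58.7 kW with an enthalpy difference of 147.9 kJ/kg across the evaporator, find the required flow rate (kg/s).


m_dot = Q / dh
m_dot = 58.7 / 147.9
m_dot = 0.3969 kg/s

0.3969


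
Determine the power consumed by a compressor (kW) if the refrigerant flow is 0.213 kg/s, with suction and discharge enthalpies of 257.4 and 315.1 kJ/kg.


dh = 315.1 - 257.4 = 57.7 kJ/kg
W = m_dot * dh = 0.213 * 57.7 = 12.29 kW

12.29


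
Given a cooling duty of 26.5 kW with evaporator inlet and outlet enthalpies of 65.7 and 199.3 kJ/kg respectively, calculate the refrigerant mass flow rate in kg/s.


dh = 199.3 - 65.7 = 133.6 kJ/kg
m_dot = Q / dh = 26.5 / 133.6 = 0.1984 kg/s

0.1984


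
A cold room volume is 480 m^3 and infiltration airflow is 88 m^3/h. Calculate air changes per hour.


ACH = flow / volume
ACH = 88 / 480
ACH = 0.183

0.183


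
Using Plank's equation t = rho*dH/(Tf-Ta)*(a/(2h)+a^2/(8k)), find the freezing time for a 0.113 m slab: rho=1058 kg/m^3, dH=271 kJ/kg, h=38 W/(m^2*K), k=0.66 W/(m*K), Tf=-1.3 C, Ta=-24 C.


dT = -1.3 - (-24) = 22.7 K
term1 = a/(2h) = 0.113/(2*38) = 0.001486842105
term2 = a^2/(8k) = 0.113^2/(8*0.66) = 0.002418371212
t = rho*dH*1000/dT * (term1 + term2)
t = 1058*271*1000/22.7 * (0.001486842105 + 0.002418371212)
t = 49326 s

49326


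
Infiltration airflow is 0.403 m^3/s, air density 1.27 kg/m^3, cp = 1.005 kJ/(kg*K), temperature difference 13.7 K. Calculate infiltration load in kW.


Q = V_dot * rho * cp * dT
Q = 0.403 * 1.27 * 1.005 * 13.7
Q = 7.047 kW

7.047


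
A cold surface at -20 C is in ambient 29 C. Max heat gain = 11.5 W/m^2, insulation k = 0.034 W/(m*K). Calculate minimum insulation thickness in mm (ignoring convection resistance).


dT = 29 - (-20) = 49 K
thickness = k * dT / q_max * 1000
thickness = 0.034 * 49 / 11.5 * 1000
thickness = 144.9 mm

144.9


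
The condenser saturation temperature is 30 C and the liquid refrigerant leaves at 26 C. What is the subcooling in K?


Subcooling = T_cond - T_liquid
Subcooling = 30 - 26
Subcooling = 4 K

4


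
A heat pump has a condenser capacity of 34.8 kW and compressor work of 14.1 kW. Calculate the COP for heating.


COP_hp = Q_cond / W
COP_hp = 34.8 / 14.1
COP_hp = 2.468

2.468


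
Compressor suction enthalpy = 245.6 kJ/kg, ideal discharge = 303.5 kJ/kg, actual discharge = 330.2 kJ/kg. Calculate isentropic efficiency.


dh_ideal = 303.5 - 245.6 = 57.9 kJ/kg
dh_actual = 330.2 - 245.6 = 84.6 kJ/kg
eta_s = dh_ideal / dh_actual = 57.9 / 84.6
eta_s = 0.6844

0.6844


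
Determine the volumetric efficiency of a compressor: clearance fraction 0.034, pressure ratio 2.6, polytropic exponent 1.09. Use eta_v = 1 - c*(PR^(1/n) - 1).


PR^(1/n) = 2.6^(1/1.09) = 2.40275502
eta_v = 1 - 0.034 * (2.40275502 - 1)
eta_v = 0.9523

0.9523


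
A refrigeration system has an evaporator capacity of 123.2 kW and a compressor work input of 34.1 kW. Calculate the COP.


COP = Q_evap / W
COP = 123.2 / 34.1
COP = 3.613

3.613


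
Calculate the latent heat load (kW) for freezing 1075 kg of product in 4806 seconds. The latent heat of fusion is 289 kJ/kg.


Q_lat = m * h_fg / t
Q_lat = 1075 * 289 / 4806
Q_lat = 64.64 kW

64.64


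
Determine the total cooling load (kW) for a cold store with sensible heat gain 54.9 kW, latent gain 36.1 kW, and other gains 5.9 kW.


Q_total = Q_s + Q_l + Q_misc
Q_total = 54.9 + 36.1 + 5.9
Q_total = 96.9 kW

96.9


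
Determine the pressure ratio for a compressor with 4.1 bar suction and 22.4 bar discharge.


PR = P_high / P_low
PR = 22.4 / 4.1
PR = 5.463

5.463


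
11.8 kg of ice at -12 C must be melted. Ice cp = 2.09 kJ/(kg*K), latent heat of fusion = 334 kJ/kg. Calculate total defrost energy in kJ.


Sensible heat = cp * dT = 2.09 * 12 = 25.08 kJ/kg
Total per kg = 25.08 + 334 = 359.08 kJ/kg
Q = m * total = 11.8 * 359.08
Q = 4237.1 kJ

4237.1


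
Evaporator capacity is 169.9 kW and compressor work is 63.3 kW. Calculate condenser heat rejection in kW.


Q_cond = Q_evap + W
Q_cond = 169.9 + 63.3
Q_cond = 233.2 kW

233.2


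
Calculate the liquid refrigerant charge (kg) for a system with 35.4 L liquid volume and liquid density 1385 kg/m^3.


Charge = V * rho / 1000
Charge = 35.4 * 1385 / 1000
Charge = 49.03 kg

49.03


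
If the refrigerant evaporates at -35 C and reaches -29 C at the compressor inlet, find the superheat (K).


Superheat = T_suction - T_evap
Superheat = -29 - (-35)
Superheat = 6 K

6


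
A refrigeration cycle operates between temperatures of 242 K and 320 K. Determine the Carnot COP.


dT = 320 - 242 = 78 K
COP_carnot = T_cold / dT = 242 / 78
COP_carnot = 3.103

3.103


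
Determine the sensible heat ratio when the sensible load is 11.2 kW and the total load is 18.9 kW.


SHR = Q_sensible / Q_total
SHR = 11.2 / 18.9
SHR = 0.593

0.593


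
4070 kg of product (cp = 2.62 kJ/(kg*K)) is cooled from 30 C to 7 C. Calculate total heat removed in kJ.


dT = 30 - (7) = 23 K
Q = m * cp * dT = 4070 * 2.62 * 23
Q = 245258 kJ

245258


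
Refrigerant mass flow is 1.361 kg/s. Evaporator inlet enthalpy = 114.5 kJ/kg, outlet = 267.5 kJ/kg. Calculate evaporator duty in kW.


dh = 267.5 - 114.5 = 153.0 kJ/kg
Q_evap = m_dot * dh = 1.361 * 153.0
Q_evap = 208.23 kW

208.23


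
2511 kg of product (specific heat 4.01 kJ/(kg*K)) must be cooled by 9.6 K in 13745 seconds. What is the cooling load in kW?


Q = m * cp * dT / t
Q = 2511 * 4.01 * 9.6 / 13745
Q = 7.033 kW

7.033


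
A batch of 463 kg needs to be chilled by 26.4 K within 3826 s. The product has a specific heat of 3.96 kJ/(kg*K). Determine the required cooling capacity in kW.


Q = m * cp * dT / t
Q = 463 * 3.96 * 26.4 / 3826
Q = 12.651 kW

12.651


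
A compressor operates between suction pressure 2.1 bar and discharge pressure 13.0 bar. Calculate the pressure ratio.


PR = P_high / P_low
PR = 13.0 / 2.1
PR = 6.19

6.19


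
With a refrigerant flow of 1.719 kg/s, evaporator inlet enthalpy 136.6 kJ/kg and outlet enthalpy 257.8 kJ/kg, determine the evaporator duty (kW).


dh = 257.8 - 136.6 = 121.2 kJ/kg
Q_evap = m_dot * dh = 1.719 * 121.2
Q_evap = 208.34 kW

208.34


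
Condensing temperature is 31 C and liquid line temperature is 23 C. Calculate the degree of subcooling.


Subcooling = T_cond - T_liquid
Subcooling = 31 - 23
Subcooling = 8 K

8


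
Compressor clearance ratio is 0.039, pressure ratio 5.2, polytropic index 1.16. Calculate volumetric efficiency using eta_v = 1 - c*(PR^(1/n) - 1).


PR^(1/n) = 5.2^(1/1.16) = 4.14232588
eta_v = 1 - 0.039 * (4.14232588 - 1)
eta_v = 0.8774

0.8774


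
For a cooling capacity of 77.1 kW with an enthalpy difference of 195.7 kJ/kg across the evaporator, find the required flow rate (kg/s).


m_dot = Q / dh
m_dot = 77.1 / 195.7
m_dot = 0.394 kg/s

0.394


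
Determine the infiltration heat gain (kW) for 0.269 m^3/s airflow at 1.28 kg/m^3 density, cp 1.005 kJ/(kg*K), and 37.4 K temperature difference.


Q = V_dot * rho * cp * dT
Q = 0.269 * 1.28 * 1.005 * 37.4
Q = 12.942 kW

12.942


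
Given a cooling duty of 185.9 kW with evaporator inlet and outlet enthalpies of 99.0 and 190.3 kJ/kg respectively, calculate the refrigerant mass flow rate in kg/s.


dh = 190.3 - 99.0 = 91.3 kJ/kg
m_dot = Q / dh = 185.9 / 91.3 = 2.0361 kg/s

2.0361


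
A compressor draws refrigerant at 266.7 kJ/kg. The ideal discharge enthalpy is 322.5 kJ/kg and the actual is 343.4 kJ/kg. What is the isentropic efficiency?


dh_ideal = 322.5 - 266.7 = 55.8 kJ/kg
dh_actual = 343.4 - 266.7 = 76.7 kJ/kg
eta_s = dh_ideal / dh_actual = 55.8 / 76.7
eta_s = 0.7275

0.7275


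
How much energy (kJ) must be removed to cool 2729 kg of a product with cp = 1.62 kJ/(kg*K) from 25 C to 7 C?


dT = 25 - (7) = 18 K
Q = m * cp * dT = 2729 * 1.62 * 18
Q = 79578 kJ

79578


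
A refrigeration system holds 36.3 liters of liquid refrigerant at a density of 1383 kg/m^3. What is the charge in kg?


Charge = V * rho / 1000
Charge = 36.3 * 1383 / 1000
Charge = 50.2 kg

50.2


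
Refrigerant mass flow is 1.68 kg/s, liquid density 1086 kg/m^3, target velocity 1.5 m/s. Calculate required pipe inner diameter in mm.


A = m_dot / (rho * v) = 1.68 / (1086 * 1.5) = 0.001031307551 m^2
d = sqrt(4*A/pi) * 1000
d = 36.2 mm

36.2


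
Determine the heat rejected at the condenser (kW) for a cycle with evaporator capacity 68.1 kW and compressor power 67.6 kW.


Q_cond = Q_evap + W
Q_cond = 68.1 + 67.6
Q_cond = 135.7 kW

135.7


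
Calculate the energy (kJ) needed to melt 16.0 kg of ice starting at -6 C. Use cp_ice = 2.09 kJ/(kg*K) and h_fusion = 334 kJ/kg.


Sensible heat = cp * dT = 2.09 * 6 = 12.54 kJ/kg
Total per kg = 12.54 + 334 = 346.54 kJ/kg
Q = m * total = 16.0 * 346.54
Q = 5544.6 kJ

5544.6


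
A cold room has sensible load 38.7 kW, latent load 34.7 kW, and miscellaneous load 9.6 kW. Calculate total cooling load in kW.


Q_total = Q_s + Q_l + Q_misc
Q_total = 38.7 + 34.7 + 9.6
Q_total = 83.0 kW

83.0


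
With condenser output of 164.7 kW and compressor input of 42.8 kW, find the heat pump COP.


COP_hp = Q_cond / W
COP_hp = 164.7 / 42.8
COP_hp = 3.848

3.848


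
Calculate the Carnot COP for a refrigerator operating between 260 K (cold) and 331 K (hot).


dT = 331 - 260 = 71 K
COP_carnot = T_cold / dT = 260 / 71
COP_carnot = 3.662

3.662


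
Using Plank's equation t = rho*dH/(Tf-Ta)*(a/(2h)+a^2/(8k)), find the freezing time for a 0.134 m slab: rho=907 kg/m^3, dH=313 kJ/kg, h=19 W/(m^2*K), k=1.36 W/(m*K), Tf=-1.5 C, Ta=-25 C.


dT = -1.5 - (-25) = 23.5 K
term1 = a/(2h) = 0.134/(2*19) = 0.003526315789
term2 = a^2/(8k) = 0.134^2/(8*1.36) = 0.001650367647
t = rho*dH*1000/dT * (term1 + term2)
t = 907*313*1000/23.5 * (0.003526315789 + 0.001650367647)
t = 62537 s

62537


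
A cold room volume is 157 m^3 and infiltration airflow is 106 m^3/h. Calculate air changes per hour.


ACH = flow / volume
ACH = 106 / 157
ACH = 0.675

0.675


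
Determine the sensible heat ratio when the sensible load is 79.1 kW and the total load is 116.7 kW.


SHR = Q_sensible / Q_total
SHR = 79.1 / 116.7
SHR = 0.678

0.678


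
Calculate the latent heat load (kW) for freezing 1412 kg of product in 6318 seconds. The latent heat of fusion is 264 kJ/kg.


Q_lat = m * h_fg / t
Q_lat = 1412 * 264 / 6318
Q_lat = 59.0 kW

59.0


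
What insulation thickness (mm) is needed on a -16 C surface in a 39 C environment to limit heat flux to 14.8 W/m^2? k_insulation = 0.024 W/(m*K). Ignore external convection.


dT = 39 - (-16) = 55 K
thickness = k * dT / q_max * 1000
thickness = 0.024 * 55 / 14.8 * 1000
thickness = 89.2 mm

89.2
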